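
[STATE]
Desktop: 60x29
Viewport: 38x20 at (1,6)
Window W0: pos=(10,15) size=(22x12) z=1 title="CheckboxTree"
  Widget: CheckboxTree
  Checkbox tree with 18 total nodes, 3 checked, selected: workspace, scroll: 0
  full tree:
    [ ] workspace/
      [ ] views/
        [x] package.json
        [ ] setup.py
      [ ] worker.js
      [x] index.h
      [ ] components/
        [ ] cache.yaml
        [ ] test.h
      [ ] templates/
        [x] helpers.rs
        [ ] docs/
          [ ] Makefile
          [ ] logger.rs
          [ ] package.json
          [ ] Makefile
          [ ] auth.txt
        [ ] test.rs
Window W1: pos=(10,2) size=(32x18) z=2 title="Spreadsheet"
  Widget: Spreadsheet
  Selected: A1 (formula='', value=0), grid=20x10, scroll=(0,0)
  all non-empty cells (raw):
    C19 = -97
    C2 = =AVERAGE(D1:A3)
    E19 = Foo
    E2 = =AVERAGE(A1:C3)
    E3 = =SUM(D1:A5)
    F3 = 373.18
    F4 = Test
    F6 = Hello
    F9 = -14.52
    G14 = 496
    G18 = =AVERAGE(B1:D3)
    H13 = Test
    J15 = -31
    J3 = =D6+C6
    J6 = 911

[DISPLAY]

         ┃       A       B       C    
         ┃----------------------------
         ┃  1      [0]       0       0
         ┃  2        0       0#CIRC!  
         ┃  3        0       0       0
         ┃  4        0       0       0
         ┃  5        0       0       0
         ┃  6        0       0       0
         ┃  7        0       0       0
         ┃  8        0       0       0
         ┃  9        0       0       0
         ┃ 10        0       0       0
         ┃ 11        0       0       0
         ┗━━━━━━━━━━━━━━━━━━━━━━━━━━━━
         ┃     [x] package.jso┃       
         ┃     [ ] setup.py   ┃       
         ┃   [ ] worker.js    ┃       
         ┃   [x] index.h      ┃       
         ┃   [ ] components/  ┃       
         ┃     [ ] cache.yaml ┃       


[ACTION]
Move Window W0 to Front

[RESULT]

         ┃       A       B       C    
         ┃----------------------------
         ┃  1      [0]       0       0
         ┃  2        0       0#CIRC!  
         ┃  3        0       0       0
         ┃  4        0       0       0
         ┃  5        0       0       0
         ┃  6        0       0       0
         ┃  7        0       0       0
         ┏━━━━━━━━━━━━━━━━━━━━┓      0
         ┃ CheckboxTree       ┃      0
         ┠────────────────────┨      0
         ┃>[-] workspace/     ┃      0
         ┃   [-] views/       ┃━━━━━━━
         ┃     [x] package.jso┃       
         ┃     [ ] setup.py   ┃       
         ┃   [ ] worker.js    ┃       
         ┃   [x] index.h      ┃       
         ┃   [ ] components/  ┃       
         ┃     [ ] cache.yaml ┃       


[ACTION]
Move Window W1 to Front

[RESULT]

         ┃       A       B       C    
         ┃----------------------------
         ┃  1      [0]       0       0
         ┃  2        0       0#CIRC!  
         ┃  3        0       0       0
         ┃  4        0       0       0
         ┃  5        0       0       0
         ┃  6        0       0       0
         ┃  7        0       0       0
         ┃  8        0       0       0
         ┃  9        0       0       0
         ┃ 10        0       0       0
         ┃ 11        0       0       0
         ┗━━━━━━━━━━━━━━━━━━━━━━━━━━━━
         ┃     [x] package.jso┃       
         ┃     [ ] setup.py   ┃       
         ┃   [ ] worker.js    ┃       
         ┃   [x] index.h      ┃       
         ┃   [ ] components/  ┃       
         ┃     [ ] cache.yaml ┃       


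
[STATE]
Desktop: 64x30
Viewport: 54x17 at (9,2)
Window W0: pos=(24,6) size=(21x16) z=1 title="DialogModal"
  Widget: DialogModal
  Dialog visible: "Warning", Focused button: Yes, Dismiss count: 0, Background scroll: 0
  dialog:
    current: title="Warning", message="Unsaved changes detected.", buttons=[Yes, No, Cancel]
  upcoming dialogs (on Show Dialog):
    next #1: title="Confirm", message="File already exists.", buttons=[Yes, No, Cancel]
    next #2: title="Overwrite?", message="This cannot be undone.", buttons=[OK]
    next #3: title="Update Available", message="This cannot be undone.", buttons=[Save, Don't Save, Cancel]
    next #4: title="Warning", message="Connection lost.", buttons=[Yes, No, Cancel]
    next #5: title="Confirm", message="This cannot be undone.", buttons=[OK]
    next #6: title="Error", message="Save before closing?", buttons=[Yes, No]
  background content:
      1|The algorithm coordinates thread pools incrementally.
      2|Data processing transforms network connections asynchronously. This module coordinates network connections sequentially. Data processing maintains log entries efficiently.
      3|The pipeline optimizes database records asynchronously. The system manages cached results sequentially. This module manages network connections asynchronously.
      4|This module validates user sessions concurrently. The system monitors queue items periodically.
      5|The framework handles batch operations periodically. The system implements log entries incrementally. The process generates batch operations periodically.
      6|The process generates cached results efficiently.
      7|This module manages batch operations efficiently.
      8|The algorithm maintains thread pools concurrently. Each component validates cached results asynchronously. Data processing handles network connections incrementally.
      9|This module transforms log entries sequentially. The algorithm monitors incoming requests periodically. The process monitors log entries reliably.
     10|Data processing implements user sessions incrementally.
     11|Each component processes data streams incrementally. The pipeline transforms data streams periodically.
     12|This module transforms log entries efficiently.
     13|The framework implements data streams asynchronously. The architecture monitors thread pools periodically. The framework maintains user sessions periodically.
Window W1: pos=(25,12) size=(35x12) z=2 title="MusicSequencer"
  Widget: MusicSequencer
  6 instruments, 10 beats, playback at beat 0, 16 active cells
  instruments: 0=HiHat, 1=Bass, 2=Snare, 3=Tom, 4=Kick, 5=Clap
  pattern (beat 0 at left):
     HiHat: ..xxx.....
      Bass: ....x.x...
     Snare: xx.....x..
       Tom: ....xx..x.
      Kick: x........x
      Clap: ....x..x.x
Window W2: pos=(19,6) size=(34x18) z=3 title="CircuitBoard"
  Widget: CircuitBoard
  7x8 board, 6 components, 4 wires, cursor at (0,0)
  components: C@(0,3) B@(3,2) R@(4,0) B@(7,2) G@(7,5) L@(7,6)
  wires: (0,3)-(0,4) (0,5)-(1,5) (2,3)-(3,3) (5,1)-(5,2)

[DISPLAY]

                                                      
                                                      
                                                      
                                                      
          ┏━━━━━━━━━━━━━━━━━━━━━━━━━━━━━━━━┓          
          ┃ CircuitBoard                   ┃          
          ┠────────────────────────────────┨          
          ┃   0 1 2 3 4 5 6                ┃          
          ┃0  [.]          C ─ ·   ·       ┃          
          ┃                        │       ┃          
          ┃1                       ·       ┃━━━━━━┓   
          ┃                                ┃      ┃   
          ┃2               ·               ┃──────┨   
          ┃                │               ┃      ┃   
          ┃3           B   ·               ┃      ┃   
          ┃                                ┃      ┃   
          ┃4   R                           ┃      ┃   


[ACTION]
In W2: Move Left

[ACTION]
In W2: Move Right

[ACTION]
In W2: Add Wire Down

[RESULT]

                                                      
                                                      
                                                      
                                                      
          ┏━━━━━━━━━━━━━━━━━━━━━━━━━━━━━━━━┓          
          ┃ CircuitBoard                   ┃          
          ┠────────────────────────────────┨          
          ┃   0 1 2 3 4 5 6                ┃          
          ┃0      [.]      C ─ ·   ·       ┃          
          ┃        │               │       ┃          
          ┃1       ·               ·       ┃━━━━━━┓   
          ┃                                ┃      ┃   
          ┃2               ·               ┃──────┨   
          ┃                │               ┃      ┃   
          ┃3           B   ·               ┃      ┃   
          ┃                                ┃      ┃   
          ┃4   R                           ┃      ┃   


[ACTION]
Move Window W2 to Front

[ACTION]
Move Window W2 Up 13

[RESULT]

          ┠────────────────────────────────┨          
          ┃   0 1 2 3 4 5 6                ┃          
          ┃0      [.]      C ─ ·   ·       ┃          
          ┃        │               │       ┃          
          ┃1       ·               ·       ┃          
          ┃                                ┃          
          ┃2               ·               ┃          
          ┃                │               ┃          
          ┃3           B   ·               ┃          
          ┃                                ┃          
          ┃4   R                           ┃━━━━━━┓   
          ┃                                ┃      ┃   
          ┃5       · ─ ·                   ┃──────┨   
          ┃                                ┃      ┃   
          ┃6                               ┃      ┃   
          ┗━━━━━━━━━━━━━━━━━━━━━━━━━━━━━━━━┛      ┃   
               ┃┃ Snare██·····█··                 ┃   


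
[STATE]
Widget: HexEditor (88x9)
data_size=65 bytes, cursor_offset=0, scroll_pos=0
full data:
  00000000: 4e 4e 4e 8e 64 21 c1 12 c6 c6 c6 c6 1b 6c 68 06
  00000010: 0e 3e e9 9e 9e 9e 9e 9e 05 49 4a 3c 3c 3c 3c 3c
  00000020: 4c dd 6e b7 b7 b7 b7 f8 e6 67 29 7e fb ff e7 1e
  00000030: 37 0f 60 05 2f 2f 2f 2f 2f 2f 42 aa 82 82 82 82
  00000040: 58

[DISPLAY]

00000000  4E 4e 4e 8e 64 21 c1 12  c6 c6 c6 c6 1b 6c 68 06  |NNN.d!.......lh.|          
00000010  0e 3e e9 9e 9e 9e 9e 9e  05 49 4a 3c 3c 3c 3c 3c  |.>.......IJ<<<<<|          
00000020  4c dd 6e b7 b7 b7 b7 f8  e6 67 29 7e fb ff e7 1e  |L.n......g)~....|          
00000030  37 0f 60 05 2f 2f 2f 2f  2f 2f 42 aa 82 82 82 82  |7.`.//////B.....|          
00000040  58                                                |X               |          
                                                                                        
                                                                                        
                                                                                        
                                                                                        


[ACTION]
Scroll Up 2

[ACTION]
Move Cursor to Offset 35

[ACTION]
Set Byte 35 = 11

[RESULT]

00000000  4e 4e 4e 8e 64 21 c1 12  c6 c6 c6 c6 1b 6c 68 06  |NNN.d!.......lh.|          
00000010  0e 3e e9 9e 9e 9e 9e 9e  05 49 4a 3c 3c 3c 3c 3c  |.>.......IJ<<<<<|          
00000020  4c dd 6e 11 b7 b7 b7 f8  e6 67 29 7e fb ff e7 1e  |L.n......g)~....|          
00000030  37 0f 60 05 2f 2f 2f 2f  2f 2f 42 aa 82 82 82 82  |7.`.//////B.....|          
00000040  58                                                |X               |          
                                                                                        
                                                                                        
                                                                                        
                                                                                        


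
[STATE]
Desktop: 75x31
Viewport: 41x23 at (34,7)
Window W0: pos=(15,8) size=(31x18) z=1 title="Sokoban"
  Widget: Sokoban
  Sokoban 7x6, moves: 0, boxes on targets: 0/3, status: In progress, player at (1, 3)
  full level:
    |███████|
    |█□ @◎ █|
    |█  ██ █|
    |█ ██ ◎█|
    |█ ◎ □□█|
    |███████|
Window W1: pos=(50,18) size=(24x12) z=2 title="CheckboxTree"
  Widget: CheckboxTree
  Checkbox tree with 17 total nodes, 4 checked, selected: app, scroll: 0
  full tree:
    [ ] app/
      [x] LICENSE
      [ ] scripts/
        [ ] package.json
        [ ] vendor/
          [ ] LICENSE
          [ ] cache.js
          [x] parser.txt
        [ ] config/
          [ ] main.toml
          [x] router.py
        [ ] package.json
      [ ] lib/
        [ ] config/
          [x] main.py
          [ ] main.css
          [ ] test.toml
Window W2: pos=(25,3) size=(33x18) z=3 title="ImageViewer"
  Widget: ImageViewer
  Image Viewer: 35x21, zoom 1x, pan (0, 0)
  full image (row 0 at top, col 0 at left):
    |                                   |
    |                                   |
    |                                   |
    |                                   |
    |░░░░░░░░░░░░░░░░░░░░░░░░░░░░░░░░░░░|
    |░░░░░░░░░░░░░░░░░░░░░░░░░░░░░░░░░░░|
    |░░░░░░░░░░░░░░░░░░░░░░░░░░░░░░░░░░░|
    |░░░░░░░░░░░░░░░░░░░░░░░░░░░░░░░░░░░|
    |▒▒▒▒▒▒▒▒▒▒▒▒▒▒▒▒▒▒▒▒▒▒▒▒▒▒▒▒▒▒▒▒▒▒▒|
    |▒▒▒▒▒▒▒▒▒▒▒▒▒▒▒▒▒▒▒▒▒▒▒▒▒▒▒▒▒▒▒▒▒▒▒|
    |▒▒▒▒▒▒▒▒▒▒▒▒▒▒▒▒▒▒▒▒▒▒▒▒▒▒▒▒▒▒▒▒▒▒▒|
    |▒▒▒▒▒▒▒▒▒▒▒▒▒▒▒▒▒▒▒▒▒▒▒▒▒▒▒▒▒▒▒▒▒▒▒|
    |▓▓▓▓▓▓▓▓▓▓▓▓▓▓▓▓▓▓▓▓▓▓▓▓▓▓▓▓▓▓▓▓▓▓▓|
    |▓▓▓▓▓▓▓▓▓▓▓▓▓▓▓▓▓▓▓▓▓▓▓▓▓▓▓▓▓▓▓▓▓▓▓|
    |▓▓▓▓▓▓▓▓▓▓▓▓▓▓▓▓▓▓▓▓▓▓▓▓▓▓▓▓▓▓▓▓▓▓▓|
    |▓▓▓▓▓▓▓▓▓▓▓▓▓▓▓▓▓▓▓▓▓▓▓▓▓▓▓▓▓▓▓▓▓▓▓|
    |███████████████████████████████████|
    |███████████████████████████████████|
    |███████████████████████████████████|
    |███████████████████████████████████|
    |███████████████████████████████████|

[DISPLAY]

                       ┃                 
                       ┃                 
                       ┃                 
░░░░░░░░░░░░░░░░░░░░░░░┃                 
░░░░░░░░░░░░░░░░░░░░░░░┃                 
░░░░░░░░░░░░░░░░░░░░░░░┃                 
░░░░░░░░░░░░░░░░░░░░░░░┃                 
▒▒▒▒▒▒▒▒▒▒▒▒▒▒▒▒▒▒▒▒▒▒▒┃                 
▒▒▒▒▒▒▒▒▒▒▒▒▒▒▒▒▒▒▒▒▒▒▒┃                 
▒▒▒▒▒▒▒▒▒▒▒▒▒▒▒▒▒▒▒▒▒▒▒┃                 
▒▒▒▒▒▒▒▒▒▒▒▒▒▒▒▒▒▒▒▒▒▒▒┃                 
▓▓▓▓▓▓▓▓▓▓▓▓▓▓▓▓▓▓▓▓▓▓▓┃━━━━━━━━━━━━━━━┓ 
▓▓▓▓▓▓▓▓▓▓▓▓▓▓▓▓▓▓▓▓▓▓▓┃oxTree         ┃ 
━━━━━━━━━━━━━━━━━━━━━━━┛───────────────┨ 
           ┃    ┃>[-] app/             ┃ 
           ┃    ┃   [x] LICENSE        ┃ 
           ┃    ┃   [-] scripts/       ┃ 
           ┃    ┃     [ ] package.json ┃ 
━━━━━━━━━━━┛    ┃     [-] vendor/      ┃ 
                ┃       [ ] LICENSE    ┃ 
                ┃       [ ] cache.js   ┃ 
                ┃       [x] parser.txt ┃ 
                ┗━━━━━━━━━━━━━━━━━━━━━━┛ 


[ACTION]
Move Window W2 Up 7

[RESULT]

░░░░░░░░░░░░░░░░░░░░░░░┃                 
░░░░░░░░░░░░░░░░░░░░░░░┃                 
░░░░░░░░░░░░░░░░░░░░░░░┃                 
░░░░░░░░░░░░░░░░░░░░░░░┃                 
▒▒▒▒▒▒▒▒▒▒▒▒▒▒▒▒▒▒▒▒▒▒▒┃                 
▒▒▒▒▒▒▒▒▒▒▒▒▒▒▒▒▒▒▒▒▒▒▒┃                 
▒▒▒▒▒▒▒▒▒▒▒▒▒▒▒▒▒▒▒▒▒▒▒┃                 
▒▒▒▒▒▒▒▒▒▒▒▒▒▒▒▒▒▒▒▒▒▒▒┃                 
▓▓▓▓▓▓▓▓▓▓▓▓▓▓▓▓▓▓▓▓▓▓▓┃                 
▓▓▓▓▓▓▓▓▓▓▓▓▓▓▓▓▓▓▓▓▓▓▓┃                 
━━━━━━━━━━━━━━━━━━━━━━━┛                 
           ┃    ┏━━━━━━━━━━━━━━━━━━━━━━┓ 
           ┃    ┃ CheckboxTree         ┃ 
           ┃    ┠──────────────────────┨ 
           ┃    ┃>[-] app/             ┃ 
           ┃    ┃   [x] LICENSE        ┃ 
           ┃    ┃   [-] scripts/       ┃ 
           ┃    ┃     [ ] package.json ┃ 
━━━━━━━━━━━┛    ┃     [-] vendor/      ┃ 
                ┃       [ ] LICENSE    ┃ 
                ┃       [ ] cache.js   ┃ 
                ┃       [x] parser.txt ┃ 
                ┗━━━━━━━━━━━━━━━━━━━━━━┛ 


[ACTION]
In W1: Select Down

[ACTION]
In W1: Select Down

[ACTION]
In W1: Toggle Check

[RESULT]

░░░░░░░░░░░░░░░░░░░░░░░┃                 
░░░░░░░░░░░░░░░░░░░░░░░┃                 
░░░░░░░░░░░░░░░░░░░░░░░┃                 
░░░░░░░░░░░░░░░░░░░░░░░┃                 
▒▒▒▒▒▒▒▒▒▒▒▒▒▒▒▒▒▒▒▒▒▒▒┃                 
▒▒▒▒▒▒▒▒▒▒▒▒▒▒▒▒▒▒▒▒▒▒▒┃                 
▒▒▒▒▒▒▒▒▒▒▒▒▒▒▒▒▒▒▒▒▒▒▒┃                 
▒▒▒▒▒▒▒▒▒▒▒▒▒▒▒▒▒▒▒▒▒▒▒┃                 
▓▓▓▓▓▓▓▓▓▓▓▓▓▓▓▓▓▓▓▓▓▓▓┃                 
▓▓▓▓▓▓▓▓▓▓▓▓▓▓▓▓▓▓▓▓▓▓▓┃                 
━━━━━━━━━━━━━━━━━━━━━━━┛                 
           ┃    ┏━━━━━━━━━━━━━━━━━━━━━━┓ 
           ┃    ┃ CheckboxTree         ┃ 
           ┃    ┠──────────────────────┨ 
           ┃    ┃ [-] app/             ┃ 
           ┃    ┃   [x] LICENSE        ┃ 
           ┃    ┃>  [x] scripts/       ┃ 
           ┃    ┃     [x] package.json ┃ 
━━━━━━━━━━━┛    ┃     [x] vendor/      ┃ 
                ┃       [x] LICENSE    ┃ 
                ┃       [x] cache.js   ┃ 
                ┃       [x] parser.txt ┃ 
                ┗━━━━━━━━━━━━━━━━━━━━━━┛ 


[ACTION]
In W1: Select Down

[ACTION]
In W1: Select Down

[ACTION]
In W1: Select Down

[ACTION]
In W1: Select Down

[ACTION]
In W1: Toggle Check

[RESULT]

░░░░░░░░░░░░░░░░░░░░░░░┃                 
░░░░░░░░░░░░░░░░░░░░░░░┃                 
░░░░░░░░░░░░░░░░░░░░░░░┃                 
░░░░░░░░░░░░░░░░░░░░░░░┃                 
▒▒▒▒▒▒▒▒▒▒▒▒▒▒▒▒▒▒▒▒▒▒▒┃                 
▒▒▒▒▒▒▒▒▒▒▒▒▒▒▒▒▒▒▒▒▒▒▒┃                 
▒▒▒▒▒▒▒▒▒▒▒▒▒▒▒▒▒▒▒▒▒▒▒┃                 
▒▒▒▒▒▒▒▒▒▒▒▒▒▒▒▒▒▒▒▒▒▒▒┃                 
▓▓▓▓▓▓▓▓▓▓▓▓▓▓▓▓▓▓▓▓▓▓▓┃                 
▓▓▓▓▓▓▓▓▓▓▓▓▓▓▓▓▓▓▓▓▓▓▓┃                 
━━━━━━━━━━━━━━━━━━━━━━━┛                 
           ┃    ┏━━━━━━━━━━━━━━━━━━━━━━┓ 
           ┃    ┃ CheckboxTree         ┃ 
           ┃    ┠──────────────────────┨ 
           ┃    ┃ [-] app/             ┃ 
           ┃    ┃   [x] LICENSE        ┃ 
           ┃    ┃   [-] scripts/       ┃ 
           ┃    ┃     [x] package.json ┃ 
━━━━━━━━━━━┛    ┃     [-] vendor/      ┃ 
                ┃       [x] LICENSE    ┃ 
                ┃>      [ ] cache.js   ┃ 
                ┃       [x] parser.txt ┃ 
                ┗━━━━━━━━━━━━━━━━━━━━━━┛ 


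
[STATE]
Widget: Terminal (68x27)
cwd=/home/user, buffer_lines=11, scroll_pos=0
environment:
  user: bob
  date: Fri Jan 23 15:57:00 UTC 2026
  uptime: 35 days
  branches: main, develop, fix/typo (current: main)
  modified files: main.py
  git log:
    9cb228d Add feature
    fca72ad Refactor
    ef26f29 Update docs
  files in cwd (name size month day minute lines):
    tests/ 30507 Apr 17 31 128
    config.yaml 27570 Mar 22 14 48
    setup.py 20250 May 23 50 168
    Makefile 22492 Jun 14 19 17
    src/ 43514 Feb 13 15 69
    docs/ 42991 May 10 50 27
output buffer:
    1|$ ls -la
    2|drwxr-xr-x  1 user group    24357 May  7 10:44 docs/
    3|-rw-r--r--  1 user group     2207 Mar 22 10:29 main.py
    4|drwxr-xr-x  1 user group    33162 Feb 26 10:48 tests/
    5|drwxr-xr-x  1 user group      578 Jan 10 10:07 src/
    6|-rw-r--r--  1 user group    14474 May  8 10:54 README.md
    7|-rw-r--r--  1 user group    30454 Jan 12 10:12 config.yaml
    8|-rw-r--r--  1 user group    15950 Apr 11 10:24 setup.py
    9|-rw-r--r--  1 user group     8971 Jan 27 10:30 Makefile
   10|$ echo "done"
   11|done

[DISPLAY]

$ ls -la                                                            
drwxr-xr-x  1 user group    24357 May  7 10:44 docs/                
-rw-r--r--  1 user group     2207 Mar 22 10:29 main.py              
drwxr-xr-x  1 user group    33162 Feb 26 10:48 tests/               
drwxr-xr-x  1 user group      578 Jan 10 10:07 src/                 
-rw-r--r--  1 user group    14474 May  8 10:54 README.md            
-rw-r--r--  1 user group    30454 Jan 12 10:12 config.yaml          
-rw-r--r--  1 user group    15950 Apr 11 10:24 setup.py             
-rw-r--r--  1 user group     8971 Jan 27 10:30 Makefile             
$ echo "done"                                                       
done                                                                
$ █                                                                 
                                                                    
                                                                    
                                                                    
                                                                    
                                                                    
                                                                    
                                                                    
                                                                    
                                                                    
                                                                    
                                                                    
                                                                    
                                                                    
                                                                    
                                                                    


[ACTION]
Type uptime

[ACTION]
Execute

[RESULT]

$ ls -la                                                            
drwxr-xr-x  1 user group    24357 May  7 10:44 docs/                
-rw-r--r--  1 user group     2207 Mar 22 10:29 main.py              
drwxr-xr-x  1 user group    33162 Feb 26 10:48 tests/               
drwxr-xr-x  1 user group      578 Jan 10 10:07 src/                 
-rw-r--r--  1 user group    14474 May  8 10:54 README.md            
-rw-r--r--  1 user group    30454 Jan 12 10:12 config.yaml          
-rw-r--r--  1 user group    15950 Apr 11 10:24 setup.py             
-rw-r--r--  1 user group     8971 Jan 27 10:30 Makefile             
$ echo "done"                                                       
done                                                                
$ uptime                                                            
 10:00  up 35 days                                                  
$ █                                                                 
                                                                    
                                                                    
                                                                    
                                                                    
                                                                    
                                                                    
                                                                    
                                                                    
                                                                    
                                                                    
                                                                    
                                                                    
                                                                    


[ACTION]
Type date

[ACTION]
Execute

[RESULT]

$ ls -la                                                            
drwxr-xr-x  1 user group    24357 May  7 10:44 docs/                
-rw-r--r--  1 user group     2207 Mar 22 10:29 main.py              
drwxr-xr-x  1 user group    33162 Feb 26 10:48 tests/               
drwxr-xr-x  1 user group      578 Jan 10 10:07 src/                 
-rw-r--r--  1 user group    14474 May  8 10:54 README.md            
-rw-r--r--  1 user group    30454 Jan 12 10:12 config.yaml          
-rw-r--r--  1 user group    15950 Apr 11 10:24 setup.py             
-rw-r--r--  1 user group     8971 Jan 27 10:30 Makefile             
$ echo "done"                                                       
done                                                                
$ uptime                                                            
 10:00  up 35 days                                                  
$ date                                                              
Fri Jan 23 15:57:00 UTC 2026                                        
$ █                                                                 
                                                                    
                                                                    
                                                                    
                                                                    
                                                                    
                                                                    
                                                                    
                                                                    
                                                                    
                                                                    
                                                                    


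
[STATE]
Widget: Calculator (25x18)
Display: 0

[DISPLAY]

                        0
┌───┬───┬───┬───┐        
│ 7 │ 8 │ 9 │ ÷ │        
├───┼───┼───┼───┤        
│ 4 │ 5 │ 6 │ × │        
├───┼───┼───┼───┤        
│ 1 │ 2 │ 3 │ - │        
├───┼───┼───┼───┤        
│ 0 │ . │ = │ + │        
├───┼───┼───┼───┤        
│ C │ MC│ MR│ M+│        
└───┴───┴───┴───┘        
                         
                         
                         
                         
                         
                         


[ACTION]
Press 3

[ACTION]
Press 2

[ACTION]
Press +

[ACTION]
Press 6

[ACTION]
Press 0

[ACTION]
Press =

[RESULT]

                       92
┌───┬───┬───┬───┐        
│ 7 │ 8 │ 9 │ ÷ │        
├───┼───┼───┼───┤        
│ 4 │ 5 │ 6 │ × │        
├───┼───┼───┼───┤        
│ 1 │ 2 │ 3 │ - │        
├───┼───┼───┼───┤        
│ 0 │ . │ = │ + │        
├───┼───┼───┼───┤        
│ C │ MC│ MR│ M+│        
└───┴───┴───┴───┘        
                         
                         
                         
                         
                         
                         


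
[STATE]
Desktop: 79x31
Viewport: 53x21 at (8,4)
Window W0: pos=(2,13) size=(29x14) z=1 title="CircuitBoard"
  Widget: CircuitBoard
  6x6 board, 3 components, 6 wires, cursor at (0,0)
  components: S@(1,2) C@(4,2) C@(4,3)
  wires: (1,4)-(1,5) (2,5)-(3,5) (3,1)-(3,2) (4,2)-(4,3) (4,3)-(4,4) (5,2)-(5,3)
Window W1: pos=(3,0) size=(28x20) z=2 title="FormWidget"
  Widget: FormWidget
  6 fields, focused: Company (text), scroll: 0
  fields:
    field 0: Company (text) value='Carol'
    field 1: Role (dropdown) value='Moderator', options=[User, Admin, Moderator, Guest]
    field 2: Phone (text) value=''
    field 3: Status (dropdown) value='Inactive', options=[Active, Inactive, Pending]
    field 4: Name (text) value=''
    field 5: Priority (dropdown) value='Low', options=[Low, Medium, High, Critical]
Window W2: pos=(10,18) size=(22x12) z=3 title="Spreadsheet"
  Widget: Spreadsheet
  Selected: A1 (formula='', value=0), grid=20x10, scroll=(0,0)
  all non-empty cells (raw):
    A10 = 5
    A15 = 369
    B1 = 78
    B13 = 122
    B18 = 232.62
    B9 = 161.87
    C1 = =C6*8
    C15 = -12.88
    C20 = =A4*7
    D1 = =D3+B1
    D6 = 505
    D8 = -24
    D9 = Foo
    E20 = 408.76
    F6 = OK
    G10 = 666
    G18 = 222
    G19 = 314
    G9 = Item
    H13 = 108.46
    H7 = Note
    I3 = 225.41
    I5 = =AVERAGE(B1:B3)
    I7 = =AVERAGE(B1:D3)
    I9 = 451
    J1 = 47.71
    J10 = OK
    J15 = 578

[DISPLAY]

le:       [Moderator▼]┃                              
one:      [          ]┃                              
atus:     [Inactive ▼]┃                              
me:       [          ]┃                              
iority:   [Low      ▼]┃                              
                      ┃                              
                      ┃                              
                      ┃                              
                      ┃                              
                      ┃                              
                      ┃                              
                      ┃                              
                      ┃                              
                      ┃                              
  ┏━━━━━━━━━━━━━━━━━━━━┓                             
━━┃ Spreadsheet        ┃                             
  ┠────────────────────┨                             
  ┃A1:                 ┃                             
  ┃       A       B    ┃                             
  ┃--------------------┃                             
  ┃  1      [0]      78┃                             


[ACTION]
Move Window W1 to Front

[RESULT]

le:       [Moderator▼]┃                              
one:      [          ]┃                              
atus:     [Inactive ▼]┃                              
me:       [          ]┃                              
iority:   [Low      ▼]┃                              
                      ┃                              
                      ┃                              
                      ┃                              
                      ┃                              
                      ┃                              
                      ┃                              
                      ┃                              
                      ┃                              
                      ┃                              
                      ┃┓                             
━━━━━━━━━━━━━━━━━━━━━━┛┃                             
  ┠────────────────────┨                             
  ┃A1:                 ┃                             
  ┃       A       B    ┃                             
  ┃--------------------┃                             
  ┃  1      [0]      78┃                             


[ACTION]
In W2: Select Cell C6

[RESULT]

le:       [Moderator▼]┃                              
one:      [          ]┃                              
atus:     [Inactive ▼]┃                              
me:       [          ]┃                              
iority:   [Low      ▼]┃                              
                      ┃                              
                      ┃                              
                      ┃                              
                      ┃                              
                      ┃                              
                      ┃                              
                      ┃                              
                      ┃                              
                      ┃                              
                      ┃┓                             
━━━━━━━━━━━━━━━━━━━━━━┛┃                             
  ┠────────────────────┨                             
  ┃C6:                 ┃                             
  ┃       A       B    ┃                             
  ┃--------------------┃                             
  ┃  1        0      78┃                             


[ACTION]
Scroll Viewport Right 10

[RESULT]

[Moderator▼]┃                                        
[          ]┃                                        
[Inactive ▼]┃                                        
[          ]┃                                        
[Low      ▼]┃                                        
            ┃                                        
            ┃                                        
            ┃                                        
            ┃                                        
            ┃                                        
            ┃                                        
            ┃                                        
            ┃                                        
            ┃                                        
            ┃┓                                       
━━━━━━━━━━━━┛┃                                       
─────────────┨                                       
             ┃                                       
A       B    ┃                                       
-------------┃                                       
    0      78┃                                       


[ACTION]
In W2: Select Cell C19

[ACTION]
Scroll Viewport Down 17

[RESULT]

            ┃                                        
            ┃                                        
            ┃                                        
            ┃                                        
            ┃                                        
            ┃                                        
            ┃                                        
            ┃                                        
            ┃┓                                       
━━━━━━━━━━━━┛┃                                       
─────────────┨                                       
             ┃                                       
A       B    ┃                                       
-------------┃                                       
    0      78┃                                       
    0       0┃                                       
    0       0┃                                       
    0       0┃                                       
    0       0┃                                       
━━━━━━━━━━━━━┛                                       
                                                     


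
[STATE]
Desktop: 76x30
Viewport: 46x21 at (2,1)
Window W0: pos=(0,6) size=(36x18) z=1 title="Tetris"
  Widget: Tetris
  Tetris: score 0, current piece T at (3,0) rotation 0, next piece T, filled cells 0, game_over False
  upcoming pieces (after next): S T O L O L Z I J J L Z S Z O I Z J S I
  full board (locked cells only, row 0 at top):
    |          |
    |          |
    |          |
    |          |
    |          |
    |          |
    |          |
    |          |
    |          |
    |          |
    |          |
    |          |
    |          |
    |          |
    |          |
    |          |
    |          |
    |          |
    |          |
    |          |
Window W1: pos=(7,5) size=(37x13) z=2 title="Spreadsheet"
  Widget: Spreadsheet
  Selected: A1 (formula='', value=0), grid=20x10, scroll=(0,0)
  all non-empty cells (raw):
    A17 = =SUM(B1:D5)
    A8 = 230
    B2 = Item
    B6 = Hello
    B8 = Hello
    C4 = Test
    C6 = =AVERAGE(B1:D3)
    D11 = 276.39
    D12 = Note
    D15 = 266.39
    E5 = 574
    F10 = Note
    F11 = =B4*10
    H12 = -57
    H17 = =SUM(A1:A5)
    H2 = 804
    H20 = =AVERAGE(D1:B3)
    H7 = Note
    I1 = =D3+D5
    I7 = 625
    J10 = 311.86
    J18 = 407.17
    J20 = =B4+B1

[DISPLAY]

                                              
                                              
                                              
                                              
     ┏━━━━━━━━━━━━━━━━━━━━━━━━━━━━━━━━━━━┓    
━━━━━┃ Spreadsheet                       ┃    
Tetri┠───────────────────────────────────┨    
─────┃A1:                                ┃    
     ┃       A       B       C       D   ┃    
     ┃-----------------------------------┃    
     ┃  1      [0]       0       0       ┃    
     ┃  2        0Item           0       ┃    
     ┃  3        0       0       0       ┃    
     ┃  4        0       0Test           ┃    
     ┃  5        0       0       0       ┃    
     ┃  6        0Hello          0       ┃    
     ┗━━━━━━━━━━━━━━━━━━━━━━━━━━━━━━━━━━━┛    
         │                       ┃            
         │                       ┃            
         │                       ┃            
         │                       ┃            


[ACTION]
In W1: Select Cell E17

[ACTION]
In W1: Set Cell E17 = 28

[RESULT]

                                              
                                              
                                              
                                              
     ┏━━━━━━━━━━━━━━━━━━━━━━━━━━━━━━━━━━━┓    
━━━━━┃ Spreadsheet                       ┃    
Tetri┠───────────────────────────────────┨    
─────┃E17: 28                            ┃    
     ┃       A       B       C       D   ┃    
     ┃-----------------------------------┃    
     ┃  1        0       0       0       ┃    
     ┃  2        0Item           0       ┃    
     ┃  3        0       0       0       ┃    
     ┃  4        0       0Test           ┃    
     ┃  5        0       0       0       ┃    
     ┃  6        0Hello          0       ┃    
     ┗━━━━━━━━━━━━━━━━━━━━━━━━━━━━━━━━━━━┛    
         │                       ┃            
         │                       ┃            
         │                       ┃            
         │                       ┃            


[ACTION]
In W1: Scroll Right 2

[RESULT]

                                              
                                              
                                              
                                              
     ┏━━━━━━━━━━━━━━━━━━━━━━━━━━━━━━━━━━━┓    
━━━━━┃ Spreadsheet                       ┃    
Tetri┠───────────────────────────────────┨    
─────┃E17: 28                            ┃    
     ┃       C       D       E       F   ┃    
     ┃-----------------------------------┃    
     ┃  1        0       0       0       ┃    
     ┃  2        0       0       0       ┃    
     ┃  3        0       0       0       ┃    
     ┃  4 Test           0       0       ┃    
     ┃  5        0       0     574       ┃    
     ┃  6        0       0       0       ┃    
     ┗━━━━━━━━━━━━━━━━━━━━━━━━━━━━━━━━━━━┛    
         │                       ┃            
         │                       ┃            
         │                       ┃            
         │                       ┃            


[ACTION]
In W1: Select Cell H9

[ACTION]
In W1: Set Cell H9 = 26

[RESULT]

                                              
                                              
                                              
                                              
     ┏━━━━━━━━━━━━━━━━━━━━━━━━━━━━━━━━━━━┓    
━━━━━┃ Spreadsheet                       ┃    
Tetri┠───────────────────────────────────┨    
─────┃H9: 26                             ┃    
     ┃       C       D       E       F   ┃    
     ┃-----------------------------------┃    
     ┃  1        0       0       0       ┃    
     ┃  2        0       0       0       ┃    
     ┃  3        0       0       0       ┃    
     ┃  4 Test           0       0       ┃    
     ┃  5        0       0     574       ┃    
     ┃  6        0       0       0       ┃    
     ┗━━━━━━━━━━━━━━━━━━━━━━━━━━━━━━━━━━━┛    
         │                       ┃            
         │                       ┃            
         │                       ┃            
         │                       ┃            
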